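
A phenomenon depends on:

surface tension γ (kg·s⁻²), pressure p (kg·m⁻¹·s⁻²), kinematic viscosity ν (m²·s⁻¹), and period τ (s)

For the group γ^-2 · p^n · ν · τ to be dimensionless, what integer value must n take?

Balance the M exponent: (1)·n from p, plus −2·(1) + (0) + (0) = -2 from the rest, must sum to zero.
n − 2 = 0, so n = 2.

2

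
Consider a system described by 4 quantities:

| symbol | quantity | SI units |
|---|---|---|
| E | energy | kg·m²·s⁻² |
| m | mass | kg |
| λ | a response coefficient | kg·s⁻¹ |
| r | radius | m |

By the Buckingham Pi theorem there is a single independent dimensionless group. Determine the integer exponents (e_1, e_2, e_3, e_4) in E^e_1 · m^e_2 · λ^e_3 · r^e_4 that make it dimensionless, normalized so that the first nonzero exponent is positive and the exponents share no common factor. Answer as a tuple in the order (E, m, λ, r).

(1, 1, -2, -2)

M: e_1·(1) + e_2·(1) + e_3·(1) + e_4·(0) = 0
L: e_1·(2) + e_2·(0) + e_3·(0) + e_4·(1) = 0
T: e_1·(-2) + e_2·(0) + e_3·(-1) + e_4·(0) = 0
Solving this homogeneous linear system for the smallest-integer solution (first nonzero entry positive) gives (1, 1, -2, -2).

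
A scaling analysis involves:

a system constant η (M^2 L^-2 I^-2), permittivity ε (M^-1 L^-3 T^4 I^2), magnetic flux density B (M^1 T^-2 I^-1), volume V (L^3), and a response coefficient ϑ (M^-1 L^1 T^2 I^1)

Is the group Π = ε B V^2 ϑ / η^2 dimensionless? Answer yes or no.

Sum the exponent of each base dimension across the product:
  M: −2·[η]_M + [ε]_M + [B]_M + 2·[V]_M + [ϑ]_M = −2·(2) + (-1) + (1) + 2·(0) + (-1) = -5
  L: −2·[η]_L + [ε]_L + [B]_L + 2·[V]_L + [ϑ]_L = −2·(-2) + (-3) + (0) + 2·(3) + (1) = 8
  T: −2·[η]_T + [ε]_T + [B]_T + 2·[V]_T + [ϑ]_T = −2·(0) + (4) + (-2) + 2·(0) + (2) = 4
  I: −2·[η]_I + [ε]_I + [B]_I + 2·[V]_I + [ϑ]_I = −2·(-2) + (2) + (-1) + 2·(0) + (1) = 6
Net dimensions [M⁻⁵ L⁸ T⁴ I⁶] ≠ [1] — not dimensionless.

no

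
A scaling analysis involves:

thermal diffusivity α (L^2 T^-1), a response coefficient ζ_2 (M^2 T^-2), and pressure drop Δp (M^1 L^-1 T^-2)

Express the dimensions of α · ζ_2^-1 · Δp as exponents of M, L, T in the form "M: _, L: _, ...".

M: -1, L: 1, T: -1

Collect each base-dimension exponent across the product:
  M: (0) − (2) + (1) = -1
  L: (2) − (0) + (-1) = 1
  T: (-1) − (-2) + (-2) = -1
So the dimensions are [M⁻¹ L T⁻¹].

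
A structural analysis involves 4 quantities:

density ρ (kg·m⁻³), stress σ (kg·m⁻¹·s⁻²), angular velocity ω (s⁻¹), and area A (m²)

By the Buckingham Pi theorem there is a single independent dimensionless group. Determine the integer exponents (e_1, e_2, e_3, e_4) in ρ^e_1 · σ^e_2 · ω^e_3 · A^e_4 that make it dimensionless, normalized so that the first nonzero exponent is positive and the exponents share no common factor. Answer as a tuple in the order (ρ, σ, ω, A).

M: e_1·(1) + e_2·(1) + e_3·(0) + e_4·(0) = 0
L: e_1·(-3) + e_2·(-1) + e_3·(0) + e_4·(2) = 0
T: e_1·(0) + e_2·(-2) + e_3·(-1) + e_4·(0) = 0
Solving this homogeneous linear system for the smallest-integer solution (first nonzero entry positive) gives (1, -1, 2, 1).

(1, -1, 2, 1)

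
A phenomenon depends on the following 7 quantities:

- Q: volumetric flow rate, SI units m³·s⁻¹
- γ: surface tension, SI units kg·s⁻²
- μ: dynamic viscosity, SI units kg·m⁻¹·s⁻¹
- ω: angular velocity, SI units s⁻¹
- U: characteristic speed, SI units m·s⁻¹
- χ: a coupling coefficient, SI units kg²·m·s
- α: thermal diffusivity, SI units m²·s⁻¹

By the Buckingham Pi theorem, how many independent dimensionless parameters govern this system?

4

There are 7 variables and 3 base dimensions (M, L, T).
The dimension matrix has rank 3.
Independent dimensionless groups: 7 − 3 = 4.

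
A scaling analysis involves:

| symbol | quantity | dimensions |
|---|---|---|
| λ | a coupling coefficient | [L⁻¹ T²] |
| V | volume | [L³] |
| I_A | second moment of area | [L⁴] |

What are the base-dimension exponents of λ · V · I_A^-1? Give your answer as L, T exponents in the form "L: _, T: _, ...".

L: -2, T: 2

Collect each base-dimension exponent across the product:
  L: (-1) + (3) − (4) = -2
  T: (2) + (0) − (0) = 2
So the dimensions are [L⁻² T²].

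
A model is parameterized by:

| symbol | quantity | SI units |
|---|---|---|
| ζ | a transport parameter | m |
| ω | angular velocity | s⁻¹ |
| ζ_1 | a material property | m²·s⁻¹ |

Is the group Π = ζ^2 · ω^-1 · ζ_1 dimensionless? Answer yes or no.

Sum the exponent of each base dimension across the product:
  L: 2·[ζ]_L − [ω]_L + [ζ_1]_L = 2·(1) − (0) + (2) = 4
  T: 2·[ζ]_T − [ω]_T + [ζ_1]_T = 2·(0) − (-1) + (-1) = 0
Net dimensions [L⁴] ≠ [1] — not dimensionless.

no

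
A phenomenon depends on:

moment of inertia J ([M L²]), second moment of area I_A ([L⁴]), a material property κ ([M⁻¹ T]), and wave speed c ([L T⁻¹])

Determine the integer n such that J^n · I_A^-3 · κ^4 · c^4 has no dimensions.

Balance the M exponent: (1)·n from J, plus −3·(0) + 4·(-1) + 4·(0) = -4 from the rest, must sum to zero.
n − 4 = 0, so n = 4.

4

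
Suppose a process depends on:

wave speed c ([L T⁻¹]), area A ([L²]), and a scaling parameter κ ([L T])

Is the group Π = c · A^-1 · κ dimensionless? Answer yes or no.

Sum the exponent of each base dimension across the product:
  L: [c]_L − [A]_L + [κ]_L = (1) − (2) + (1) = 0
  T: [c]_T − [A]_T + [κ]_T = (-1) − (0) + (1) = 0
All base exponents vanish — dimensionless.

yes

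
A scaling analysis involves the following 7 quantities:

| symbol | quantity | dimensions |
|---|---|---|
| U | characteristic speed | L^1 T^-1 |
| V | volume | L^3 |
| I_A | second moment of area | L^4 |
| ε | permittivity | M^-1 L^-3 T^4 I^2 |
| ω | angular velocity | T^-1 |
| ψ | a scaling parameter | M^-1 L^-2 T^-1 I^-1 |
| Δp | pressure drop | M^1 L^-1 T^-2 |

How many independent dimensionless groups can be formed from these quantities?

There are 7 variables and 4 base dimensions (M, L, T, I).
The dimension matrix has rank 4.
Independent dimensionless groups: 7 − 4 = 3.

3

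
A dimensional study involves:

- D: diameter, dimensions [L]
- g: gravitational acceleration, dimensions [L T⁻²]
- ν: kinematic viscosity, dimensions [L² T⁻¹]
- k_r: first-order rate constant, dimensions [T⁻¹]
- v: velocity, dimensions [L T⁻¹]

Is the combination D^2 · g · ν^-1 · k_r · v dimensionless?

no

Sum the exponent of each base dimension across the product:
  L: 2·[D]_L + [g]_L − [ν]_L + [k_r]_L + [v]_L = 2·(1) + (1) − (2) + (0) + (1) = 2
  T: 2·[D]_T + [g]_T − [ν]_T + [k_r]_T + [v]_T = 2·(0) + (-2) − (-1) + (-1) + (-1) = -3
Net dimensions [L² T⁻³] ≠ [1] — not dimensionless.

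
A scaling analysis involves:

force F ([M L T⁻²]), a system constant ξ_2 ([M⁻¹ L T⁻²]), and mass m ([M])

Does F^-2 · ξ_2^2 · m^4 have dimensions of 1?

Sum the exponent of each base dimension across the product:
  M: −2·[F]_M + 2·[ξ_2]_M + 4·[m]_M = −2·(1) + 2·(-1) + 4·(1) = 0
  L: −2·[F]_L + 2·[ξ_2]_L + 4·[m]_L = −2·(1) + 2·(1) + 4·(0) = 0
  T: −2·[F]_T + 2·[ξ_2]_T + 4·[m]_T = −2·(-2) + 2·(-2) + 4·(0) = 0
All base exponents vanish — dimensionless.

yes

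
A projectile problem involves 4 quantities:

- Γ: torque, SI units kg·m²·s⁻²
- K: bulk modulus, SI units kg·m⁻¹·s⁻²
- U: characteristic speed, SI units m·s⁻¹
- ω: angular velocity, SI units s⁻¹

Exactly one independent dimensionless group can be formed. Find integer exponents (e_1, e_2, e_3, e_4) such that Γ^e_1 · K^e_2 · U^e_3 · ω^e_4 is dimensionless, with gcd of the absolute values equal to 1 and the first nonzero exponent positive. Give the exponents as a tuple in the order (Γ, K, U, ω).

M: e_1·(1) + e_2·(1) + e_3·(0) + e_4·(0) = 0
L: e_1·(2) + e_2·(-1) + e_3·(1) + e_4·(0) = 0
T: e_1·(-2) + e_2·(-2) + e_3·(-1) + e_4·(-1) = 0
Solving this homogeneous linear system for the smallest-integer solution (first nonzero entry positive) gives (1, -1, -3, 3).

(1, -1, -3, 3)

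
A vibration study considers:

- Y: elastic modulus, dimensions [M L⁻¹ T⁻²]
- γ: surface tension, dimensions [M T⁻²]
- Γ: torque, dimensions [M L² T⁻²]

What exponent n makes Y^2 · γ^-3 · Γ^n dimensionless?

1

Balance the M exponent: (1)·n from Γ, plus 2·(1) − 3·(1) = -1 from the rest, must sum to zero.
n − 1 = 0, so n = 1.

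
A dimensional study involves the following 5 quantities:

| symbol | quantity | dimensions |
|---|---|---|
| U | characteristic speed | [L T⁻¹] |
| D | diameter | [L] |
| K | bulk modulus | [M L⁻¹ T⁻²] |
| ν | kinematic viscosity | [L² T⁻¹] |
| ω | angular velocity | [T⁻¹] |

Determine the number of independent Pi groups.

2

There are 5 variables and 3 base dimensions (M, L, T).
The dimension matrix has rank 3.
Independent dimensionless groups: 5 − 3 = 2.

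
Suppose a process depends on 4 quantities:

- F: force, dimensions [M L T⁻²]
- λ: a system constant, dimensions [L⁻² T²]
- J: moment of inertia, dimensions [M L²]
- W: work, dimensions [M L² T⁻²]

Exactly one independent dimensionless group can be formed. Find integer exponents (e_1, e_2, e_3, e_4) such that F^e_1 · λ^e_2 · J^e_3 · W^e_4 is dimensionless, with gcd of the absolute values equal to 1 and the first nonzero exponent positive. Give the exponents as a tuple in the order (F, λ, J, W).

(2, -1, 1, -3)

M: e_1·(1) + e_2·(0) + e_3·(1) + e_4·(1) = 0
L: e_1·(1) + e_2·(-2) + e_3·(2) + e_4·(2) = 0
T: e_1·(-2) + e_2·(2) + e_3·(0) + e_4·(-2) = 0
Solving this homogeneous linear system for the smallest-integer solution (first nonzero entry positive) gives (2, -1, 1, -3).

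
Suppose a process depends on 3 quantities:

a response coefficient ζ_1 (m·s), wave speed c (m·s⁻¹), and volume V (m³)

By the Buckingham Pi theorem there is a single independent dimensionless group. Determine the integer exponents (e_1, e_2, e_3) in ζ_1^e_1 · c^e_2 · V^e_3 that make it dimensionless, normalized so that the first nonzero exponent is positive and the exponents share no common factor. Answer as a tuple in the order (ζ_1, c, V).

(3, 3, -2)

L: e_1·(1) + e_2·(1) + e_3·(3) = 0
T: e_1·(1) + e_2·(-1) + e_3·(0) = 0
Solving this homogeneous linear system for the smallest-integer solution (first nonzero entry positive) gives (3, 3, -2).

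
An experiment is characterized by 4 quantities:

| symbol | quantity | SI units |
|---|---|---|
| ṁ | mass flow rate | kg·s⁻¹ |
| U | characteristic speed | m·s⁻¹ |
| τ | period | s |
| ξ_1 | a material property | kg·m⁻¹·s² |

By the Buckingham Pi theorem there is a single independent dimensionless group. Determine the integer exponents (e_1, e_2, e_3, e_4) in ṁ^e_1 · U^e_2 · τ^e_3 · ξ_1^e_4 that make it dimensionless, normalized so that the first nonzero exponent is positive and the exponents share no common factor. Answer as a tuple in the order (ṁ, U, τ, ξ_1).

M: e_1·(1) + e_2·(0) + e_3·(0) + e_4·(1) = 0
L: e_1·(0) + e_2·(1) + e_3·(0) + e_4·(-1) = 0
T: e_1·(-1) + e_2·(-1) + e_3·(1) + e_4·(2) = 0
Solving this homogeneous linear system for the smallest-integer solution (first nonzero entry positive) gives (1, -1, 2, -1).

(1, -1, 2, -1)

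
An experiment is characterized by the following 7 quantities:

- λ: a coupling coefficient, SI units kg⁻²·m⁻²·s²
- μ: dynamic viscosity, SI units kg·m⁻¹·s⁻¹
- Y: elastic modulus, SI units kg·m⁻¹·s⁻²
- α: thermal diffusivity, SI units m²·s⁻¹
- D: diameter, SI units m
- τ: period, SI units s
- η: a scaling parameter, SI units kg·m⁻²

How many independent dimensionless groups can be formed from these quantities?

4

There are 7 variables and 3 base dimensions (M, L, T).
The dimension matrix has rank 3.
Independent dimensionless groups: 7 − 3 = 4.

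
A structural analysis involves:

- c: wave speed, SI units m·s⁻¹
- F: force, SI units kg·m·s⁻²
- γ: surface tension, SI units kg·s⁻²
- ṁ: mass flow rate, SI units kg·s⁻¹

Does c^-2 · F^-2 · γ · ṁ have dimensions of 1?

no

Sum the exponent of each base dimension across the product:
  M: −2·[c]_M − 2·[F]_M + [γ]_M + [ṁ]_M = −2·(0) − 2·(1) + (1) + (1) = 0
  L: −2·[c]_L − 2·[F]_L + [γ]_L + [ṁ]_L = −2·(1) − 2·(1) + (0) + (0) = -4
  T: −2·[c]_T − 2·[F]_T + [γ]_T + [ṁ]_T = −2·(-1) − 2·(-2) + (-2) + (-1) = 3
Net dimensions [L⁻⁴ T³] ≠ [1] — not dimensionless.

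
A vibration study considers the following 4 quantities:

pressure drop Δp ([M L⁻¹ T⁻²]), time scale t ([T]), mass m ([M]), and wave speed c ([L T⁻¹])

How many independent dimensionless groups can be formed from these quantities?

1

There are 4 variables and 3 base dimensions (M, L, T).
The dimension matrix has rank 3.
Independent dimensionless groups: 4 − 3 = 1.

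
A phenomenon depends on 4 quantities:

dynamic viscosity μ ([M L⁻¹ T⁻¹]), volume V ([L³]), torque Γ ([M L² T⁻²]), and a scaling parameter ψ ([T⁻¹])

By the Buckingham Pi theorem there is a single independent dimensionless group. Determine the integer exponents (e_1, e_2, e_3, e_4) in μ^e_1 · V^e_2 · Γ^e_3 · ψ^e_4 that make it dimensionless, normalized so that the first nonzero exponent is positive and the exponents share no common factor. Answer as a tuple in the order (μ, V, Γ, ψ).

(1, 1, -1, 1)

M: e_1·(1) + e_2·(0) + e_3·(1) + e_4·(0) = 0
L: e_1·(-1) + e_2·(3) + e_3·(2) + e_4·(0) = 0
T: e_1·(-1) + e_2·(0) + e_3·(-2) + e_4·(-1) = 0
Solving this homogeneous linear system for the smallest-integer solution (first nonzero entry positive) gives (1, 1, -1, 1).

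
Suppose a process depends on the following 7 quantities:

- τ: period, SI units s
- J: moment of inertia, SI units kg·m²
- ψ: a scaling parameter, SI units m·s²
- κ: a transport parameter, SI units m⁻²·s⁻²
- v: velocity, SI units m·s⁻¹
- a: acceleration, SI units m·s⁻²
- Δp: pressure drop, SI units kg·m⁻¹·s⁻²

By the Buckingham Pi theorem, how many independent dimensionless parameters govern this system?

4

There are 7 variables and 3 base dimensions (M, L, T).
The dimension matrix has rank 3.
Independent dimensionless groups: 7 − 3 = 4.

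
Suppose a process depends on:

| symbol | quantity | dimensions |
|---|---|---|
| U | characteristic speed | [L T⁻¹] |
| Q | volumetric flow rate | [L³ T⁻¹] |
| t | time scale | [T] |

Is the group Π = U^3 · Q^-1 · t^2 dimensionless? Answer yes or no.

Sum the exponent of each base dimension across the product:
  M: 3·[U]_M − [Q]_M + 2·[t]_M = 3·(0) − (0) + 2·(0) = 0
  L: 3·[U]_L − [Q]_L + 2·[t]_L = 3·(1) − (3) + 2·(0) = 0
  T: 3·[U]_T − [Q]_T + 2·[t]_T = 3·(-1) − (-1) + 2·(1) = 0
All base exponents vanish — dimensionless.

yes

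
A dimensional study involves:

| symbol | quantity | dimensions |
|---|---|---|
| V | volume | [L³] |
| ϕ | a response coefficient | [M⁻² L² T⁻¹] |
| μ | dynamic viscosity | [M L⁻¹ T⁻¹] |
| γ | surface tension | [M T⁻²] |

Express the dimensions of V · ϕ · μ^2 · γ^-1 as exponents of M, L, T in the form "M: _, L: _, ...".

Collect each base-dimension exponent across the product:
  M: (0) + (-2) + 2·(1) − (1) = -1
  L: (3) + (2) + 2·(-1) − (0) = 3
  T: (0) + (-1) + 2·(-1) − (-2) = -1
So the dimensions are [M⁻¹ L³ T⁻¹].

M: -1, L: 3, T: -1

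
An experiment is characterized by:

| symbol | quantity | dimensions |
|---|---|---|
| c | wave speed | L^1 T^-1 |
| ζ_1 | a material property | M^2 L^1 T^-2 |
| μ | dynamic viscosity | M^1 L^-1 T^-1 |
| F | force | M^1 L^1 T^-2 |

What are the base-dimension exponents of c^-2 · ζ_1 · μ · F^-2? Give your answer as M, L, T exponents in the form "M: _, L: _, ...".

Collect each base-dimension exponent across the product:
  M: −2·(0) + (2) + (1) − 2·(1) = 1
  L: −2·(1) + (1) + (-1) − 2·(1) = -4
  T: −2·(-1) + (-2) + (-1) − 2·(-2) = 3
So the dimensions are [M L⁻⁴ T³].

M: 1, L: -4, T: 3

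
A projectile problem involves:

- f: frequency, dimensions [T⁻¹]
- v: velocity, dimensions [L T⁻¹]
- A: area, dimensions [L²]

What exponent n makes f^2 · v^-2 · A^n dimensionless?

1

Balance the L exponent: (2)·n from A, plus 2·(0) − 2·(1) = -2 from the rest, must sum to zero.
2n − 2 = 0, so n = 1.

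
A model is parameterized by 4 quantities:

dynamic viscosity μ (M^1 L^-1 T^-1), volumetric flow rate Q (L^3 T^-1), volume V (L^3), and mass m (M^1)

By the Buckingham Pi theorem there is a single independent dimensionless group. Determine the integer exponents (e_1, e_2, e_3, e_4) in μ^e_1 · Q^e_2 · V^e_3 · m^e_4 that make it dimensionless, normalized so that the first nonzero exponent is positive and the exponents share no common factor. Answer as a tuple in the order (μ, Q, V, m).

M: e_1·(1) + e_2·(0) + e_3·(0) + e_4·(1) = 0
L: e_1·(-1) + e_2·(3) + e_3·(3) + e_4·(0) = 0
T: e_1·(-1) + e_2·(-1) + e_3·(0) + e_4·(0) = 0
Solving this homogeneous linear system for the smallest-integer solution (first nonzero entry positive) gives (3, -3, 4, -3).

(3, -3, 4, -3)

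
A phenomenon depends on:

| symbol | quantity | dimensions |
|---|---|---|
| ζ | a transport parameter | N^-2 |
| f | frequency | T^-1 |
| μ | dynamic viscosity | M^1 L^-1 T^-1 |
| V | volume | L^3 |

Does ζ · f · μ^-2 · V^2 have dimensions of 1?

no

Sum the exponent of each base dimension across the product:
  M: [ζ]_M + [f]_M − 2·[μ]_M + 2·[V]_M = (0) + (0) − 2·(1) + 2·(0) = -2
  L: [ζ]_L + [f]_L − 2·[μ]_L + 2·[V]_L = (0) + (0) − 2·(-1) + 2·(3) = 8
  T: [ζ]_T + [f]_T − 2·[μ]_T + 2·[V]_T = (0) + (-1) − 2·(-1) + 2·(0) = 1
  N: [ζ]_N + [f]_N − 2·[μ]_N + 2·[V]_N = (-2) + (0) − 2·(0) + 2·(0) = -2
Net dimensions [M⁻² L⁸ T N⁻²] ≠ [1] — not dimensionless.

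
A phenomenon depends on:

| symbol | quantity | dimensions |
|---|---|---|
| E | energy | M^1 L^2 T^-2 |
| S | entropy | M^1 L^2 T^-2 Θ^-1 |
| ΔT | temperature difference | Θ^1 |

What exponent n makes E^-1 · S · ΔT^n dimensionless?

1

Balance the Θ exponent: (1)·n from ΔT, plus −(0) + (-1) = -1 from the rest, must sum to zero.
n − 1 = 0, so n = 1.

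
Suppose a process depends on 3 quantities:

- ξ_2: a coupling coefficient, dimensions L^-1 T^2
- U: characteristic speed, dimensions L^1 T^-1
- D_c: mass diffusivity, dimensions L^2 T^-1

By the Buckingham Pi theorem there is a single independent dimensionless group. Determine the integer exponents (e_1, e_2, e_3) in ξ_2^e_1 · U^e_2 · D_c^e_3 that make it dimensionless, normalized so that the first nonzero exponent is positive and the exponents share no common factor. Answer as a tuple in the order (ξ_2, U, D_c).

(1, 3, -1)

L: e_1·(-1) + e_2·(1) + e_3·(2) = 0
T: e_1·(2) + e_2·(-1) + e_3·(-1) = 0
Solving this homogeneous linear system for the smallest-integer solution (first nonzero entry positive) gives (1, 3, -1).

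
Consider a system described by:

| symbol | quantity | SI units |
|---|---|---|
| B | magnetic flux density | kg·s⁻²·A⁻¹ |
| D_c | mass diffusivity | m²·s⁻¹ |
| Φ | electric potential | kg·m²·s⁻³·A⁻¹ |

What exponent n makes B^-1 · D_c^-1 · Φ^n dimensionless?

1

Balance the M exponent: (1)·n from Φ, plus −(1) − (0) = -1 from the rest, must sum to zero.
n − 1 = 0, so n = 1.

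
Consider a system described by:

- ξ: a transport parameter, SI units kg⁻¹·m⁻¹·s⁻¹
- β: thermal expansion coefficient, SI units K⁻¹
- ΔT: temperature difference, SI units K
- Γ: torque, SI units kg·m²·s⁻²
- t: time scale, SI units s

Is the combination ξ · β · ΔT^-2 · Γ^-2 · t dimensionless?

Sum the exponent of each base dimension across the product:
  M: [ξ]_M + [β]_M − 2·[ΔT]_M − 2·[Γ]_M + [t]_M = (-1) + (0) − 2·(0) − 2·(1) + (0) = -3
  L: [ξ]_L + [β]_L − 2·[ΔT]_L − 2·[Γ]_L + [t]_L = (-1) + (0) − 2·(0) − 2·(2) + (0) = -5
  T: [ξ]_T + [β]_T − 2·[ΔT]_T − 2·[Γ]_T + [t]_T = (-1) + (0) − 2·(0) − 2·(-2) + (1) = 4
  Θ: [ξ]_Θ + [β]_Θ − 2·[ΔT]_Θ − 2·[Γ]_Θ + [t]_Θ = (0) + (-1) − 2·(1) − 2·(0) + (0) = -3
Net dimensions [M⁻³ L⁻⁵ T⁴ Θ⁻³] ≠ [1] — not dimensionless.

no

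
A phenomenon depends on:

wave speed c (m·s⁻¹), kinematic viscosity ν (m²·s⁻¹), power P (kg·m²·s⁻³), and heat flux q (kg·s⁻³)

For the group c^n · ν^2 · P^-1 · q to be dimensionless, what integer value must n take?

-2

Balance the L exponent: (1)·n from c, plus 2·(2) − (2) + (0) = 2 from the rest, must sum to zero.
n + 2 = 0, so n = -2.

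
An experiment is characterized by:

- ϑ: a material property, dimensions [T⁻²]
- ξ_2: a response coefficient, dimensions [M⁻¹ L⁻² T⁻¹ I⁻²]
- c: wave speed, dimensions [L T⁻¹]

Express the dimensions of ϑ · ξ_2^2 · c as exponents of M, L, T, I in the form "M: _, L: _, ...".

M: -2, L: -3, T: -5, I: -4

Collect each base-dimension exponent across the product:
  M: (0) + 2·(-1) + (0) = -2
  L: (0) + 2·(-2) + (1) = -3
  T: (-2) + 2·(-1) + (-1) = -5
  I: (0) + 2·(-2) + (0) = -4
So the dimensions are [M⁻² L⁻³ T⁻⁵ I⁻⁴].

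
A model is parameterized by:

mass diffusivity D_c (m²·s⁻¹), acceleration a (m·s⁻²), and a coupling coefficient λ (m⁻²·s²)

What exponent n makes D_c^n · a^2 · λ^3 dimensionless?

Balance the L exponent: (2)·n from D_c, plus 2·(1) + 3·(-2) = -4 from the rest, must sum to zero.
2n − 4 = 0, so n = 2.

2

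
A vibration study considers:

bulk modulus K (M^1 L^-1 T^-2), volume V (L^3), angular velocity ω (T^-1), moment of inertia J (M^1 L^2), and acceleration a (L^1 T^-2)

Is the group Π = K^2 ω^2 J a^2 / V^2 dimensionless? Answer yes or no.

Sum the exponent of each base dimension across the product:
  M: 2·[K]_M − 2·[V]_M + 2·[ω]_M + [J]_M + 2·[a]_M = 2·(1) − 2·(0) + 2·(0) + (1) + 2·(0) = 3
  L: 2·[K]_L − 2·[V]_L + 2·[ω]_L + [J]_L + 2·[a]_L = 2·(-1) − 2·(3) + 2·(0) + (2) + 2·(1) = -4
  T: 2·[K]_T − 2·[V]_T + 2·[ω]_T + [J]_T + 2·[a]_T = 2·(-2) − 2·(0) + 2·(-1) + (0) + 2·(-2) = -10
Net dimensions [M³ L⁻⁴ T⁻¹⁰] ≠ [1] — not dimensionless.

no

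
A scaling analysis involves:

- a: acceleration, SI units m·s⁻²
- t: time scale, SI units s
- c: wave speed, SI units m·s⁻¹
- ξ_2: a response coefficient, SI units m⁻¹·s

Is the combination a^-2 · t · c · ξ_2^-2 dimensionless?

Sum the exponent of each base dimension across the product:
  L: −2·[a]_L + [t]_L + [c]_L − 2·[ξ_2]_L = −2·(1) + (0) + (1) − 2·(-1) = 1
  T: −2·[a]_T + [t]_T + [c]_T − 2·[ξ_2]_T = −2·(-2) + (1) + (-1) − 2·(1) = 2
Net dimensions [L T²] ≠ [1] — not dimensionless.

no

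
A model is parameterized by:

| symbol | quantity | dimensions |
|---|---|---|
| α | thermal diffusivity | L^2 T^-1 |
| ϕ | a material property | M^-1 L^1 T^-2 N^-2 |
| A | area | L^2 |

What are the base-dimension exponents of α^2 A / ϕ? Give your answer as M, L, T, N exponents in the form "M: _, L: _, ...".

M: 1, L: 5, T: 0, N: 2

Collect each base-dimension exponent across the product:
  M: 2·(0) − (-1) + (0) = 1
  L: 2·(2) − (1) + (2) = 5
  T: 2·(-1) − (-2) + (0) = 0
  N: 2·(0) − (-2) + (0) = 2
So the dimensions are [M L⁵ N²].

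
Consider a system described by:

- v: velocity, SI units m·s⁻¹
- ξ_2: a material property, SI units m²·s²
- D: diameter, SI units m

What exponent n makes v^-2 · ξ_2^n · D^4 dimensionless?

Balance the L exponent: (2)·n from ξ_2, plus −2·(1) + 4·(1) = 2 from the rest, must sum to zero.
2n + 2 = 0, so n = -1.

-1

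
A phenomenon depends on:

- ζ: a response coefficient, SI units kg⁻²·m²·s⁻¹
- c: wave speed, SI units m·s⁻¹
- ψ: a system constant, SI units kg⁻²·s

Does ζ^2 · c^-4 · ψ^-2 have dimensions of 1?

yes

Sum the exponent of each base dimension across the product:
  M: 2·[ζ]_M − 4·[c]_M − 2·[ψ]_M = 2·(-2) − 4·(0) − 2·(-2) = 0
  L: 2·[ζ]_L − 4·[c]_L − 2·[ψ]_L = 2·(2) − 4·(1) − 2·(0) = 0
  T: 2·[ζ]_T − 4·[c]_T − 2·[ψ]_T = 2·(-1) − 4·(-1) − 2·(1) = 0
All base exponents vanish — dimensionless.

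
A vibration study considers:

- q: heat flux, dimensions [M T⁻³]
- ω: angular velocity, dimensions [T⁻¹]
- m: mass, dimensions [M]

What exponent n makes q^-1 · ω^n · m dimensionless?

Balance the T exponent: (-1)·n from ω, plus −(-3) + (0) = 3 from the rest, must sum to zero.
−n + 3 = 0, so n = 3.

3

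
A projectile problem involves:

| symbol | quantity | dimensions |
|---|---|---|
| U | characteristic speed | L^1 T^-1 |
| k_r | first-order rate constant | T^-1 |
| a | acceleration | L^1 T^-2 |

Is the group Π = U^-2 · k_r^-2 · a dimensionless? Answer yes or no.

Sum the exponent of each base dimension across the product:
  L: −2·[U]_L − 2·[k_r]_L + [a]_L = −2·(1) − 2·(0) + (1) = -1
  T: −2·[U]_T − 2·[k_r]_T + [a]_T = −2·(-1) − 2·(-1) + (-2) = 2
Net dimensions [L⁻¹ T²] ≠ [1] — not dimensionless.

no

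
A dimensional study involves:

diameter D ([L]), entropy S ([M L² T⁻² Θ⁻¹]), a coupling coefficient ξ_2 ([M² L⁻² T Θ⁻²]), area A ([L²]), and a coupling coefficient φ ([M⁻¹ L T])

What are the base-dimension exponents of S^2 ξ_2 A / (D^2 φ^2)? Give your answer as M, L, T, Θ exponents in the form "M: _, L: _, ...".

M: 6, L: 0, T: -5, Θ: -4

Collect each base-dimension exponent across the product:
  M: −2·(0) + 2·(1) + (2) + (0) − 2·(-1) = 6
  L: −2·(1) + 2·(2) + (-2) + (2) − 2·(1) = 0
  T: −2·(0) + 2·(-2) + (1) + (0) − 2·(1) = -5
  Θ: −2·(0) + 2·(-1) + (-2) + (0) − 2·(0) = -4
So the dimensions are [M⁶ T⁻⁵ Θ⁻⁴].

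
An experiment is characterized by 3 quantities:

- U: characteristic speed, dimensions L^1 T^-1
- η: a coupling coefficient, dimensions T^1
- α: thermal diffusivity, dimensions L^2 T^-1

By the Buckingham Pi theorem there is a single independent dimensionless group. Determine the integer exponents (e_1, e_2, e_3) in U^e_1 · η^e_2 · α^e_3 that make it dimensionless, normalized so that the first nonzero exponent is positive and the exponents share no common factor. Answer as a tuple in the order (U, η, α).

(2, 1, -1)

L: e_1·(1) + e_2·(0) + e_3·(2) = 0
T: e_1·(-1) + e_2·(1) + e_3·(-1) = 0
Solving this homogeneous linear system for the smallest-integer solution (first nonzero entry positive) gives (2, 1, -1).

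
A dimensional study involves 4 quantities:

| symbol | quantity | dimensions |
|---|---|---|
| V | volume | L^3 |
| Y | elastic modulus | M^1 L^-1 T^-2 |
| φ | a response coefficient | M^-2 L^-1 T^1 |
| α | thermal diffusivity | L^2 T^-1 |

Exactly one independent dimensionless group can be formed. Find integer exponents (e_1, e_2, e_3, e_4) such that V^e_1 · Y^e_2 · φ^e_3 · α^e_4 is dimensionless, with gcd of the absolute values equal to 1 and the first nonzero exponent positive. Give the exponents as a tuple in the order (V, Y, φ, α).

M: e_1·(0) + e_2·(1) + e_3·(-2) + e_4·(0) = 0
L: e_1·(3) + e_2·(-1) + e_3·(-1) + e_4·(2) = 0
T: e_1·(0) + e_2·(-2) + e_3·(1) + e_4·(-1) = 0
Solving this homogeneous linear system for the smallest-integer solution (first nonzero entry positive) gives (3, 2, 1, -3).

(3, 2, 1, -3)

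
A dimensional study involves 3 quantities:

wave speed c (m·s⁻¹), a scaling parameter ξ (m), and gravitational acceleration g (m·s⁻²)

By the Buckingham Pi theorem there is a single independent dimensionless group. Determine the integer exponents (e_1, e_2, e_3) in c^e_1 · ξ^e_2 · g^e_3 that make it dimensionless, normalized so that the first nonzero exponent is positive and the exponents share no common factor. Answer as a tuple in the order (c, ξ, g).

L: e_1·(1) + e_2·(1) + e_3·(1) = 0
T: e_1·(-1) + e_2·(0) + e_3·(-2) = 0
Solving this homogeneous linear system for the smallest-integer solution (first nonzero entry positive) gives (2, -1, -1).

(2, -1, -1)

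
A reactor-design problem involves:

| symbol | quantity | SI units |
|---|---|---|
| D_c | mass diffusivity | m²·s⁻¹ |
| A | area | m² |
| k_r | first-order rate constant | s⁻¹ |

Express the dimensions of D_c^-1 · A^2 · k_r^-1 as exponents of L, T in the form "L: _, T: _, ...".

L: 2, T: 2

Collect each base-dimension exponent across the product:
  L: −(2) + 2·(2) − (0) = 2
  T: −(-1) + 2·(0) − (-1) = 2
So the dimensions are [L² T²].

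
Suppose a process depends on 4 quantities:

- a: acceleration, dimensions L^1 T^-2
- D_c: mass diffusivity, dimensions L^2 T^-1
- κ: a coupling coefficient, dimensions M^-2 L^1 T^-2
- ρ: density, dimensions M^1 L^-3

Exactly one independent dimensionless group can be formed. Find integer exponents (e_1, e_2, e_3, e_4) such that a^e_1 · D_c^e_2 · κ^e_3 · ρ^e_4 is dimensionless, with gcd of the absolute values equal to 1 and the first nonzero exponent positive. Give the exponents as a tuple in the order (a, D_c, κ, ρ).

M: e_1·(0) + e_2·(0) + e_3·(-2) + e_4·(1) = 0
L: e_1·(1) + e_2·(2) + e_3·(1) + e_4·(-3) = 0
T: e_1·(-2) + e_2·(-1) + e_3·(-2) + e_4·(0) = 0
Solving this homogeneous linear system for the smallest-integer solution (first nonzero entry positive) gives (3, -4, -1, -2).

(3, -4, -1, -2)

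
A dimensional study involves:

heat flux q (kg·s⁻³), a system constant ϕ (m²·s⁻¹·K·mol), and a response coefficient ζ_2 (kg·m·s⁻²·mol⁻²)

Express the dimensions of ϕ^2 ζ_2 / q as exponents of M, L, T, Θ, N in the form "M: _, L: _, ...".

M: 0, L: 5, T: -1, Θ: 2, N: 0

Collect each base-dimension exponent across the product:
  M: −(1) + 2·(0) + (1) = 0
  L: −(0) + 2·(2) + (1) = 5
  T: −(-3) + 2·(-1) + (-2) = -1
  Θ: −(0) + 2·(1) + (0) = 2
  N: −(0) + 2·(1) + (-2) = 0
So the dimensions are [L⁵ T⁻¹ Θ²].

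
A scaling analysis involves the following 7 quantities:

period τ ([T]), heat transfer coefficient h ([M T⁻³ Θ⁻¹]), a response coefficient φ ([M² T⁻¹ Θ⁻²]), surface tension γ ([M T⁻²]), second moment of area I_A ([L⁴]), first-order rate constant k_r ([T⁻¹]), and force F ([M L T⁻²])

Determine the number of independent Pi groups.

There are 7 variables and 4 base dimensions (M, L, T, Θ).
The dimension matrix has rank 4.
Independent dimensionless groups: 7 − 4 = 3.

3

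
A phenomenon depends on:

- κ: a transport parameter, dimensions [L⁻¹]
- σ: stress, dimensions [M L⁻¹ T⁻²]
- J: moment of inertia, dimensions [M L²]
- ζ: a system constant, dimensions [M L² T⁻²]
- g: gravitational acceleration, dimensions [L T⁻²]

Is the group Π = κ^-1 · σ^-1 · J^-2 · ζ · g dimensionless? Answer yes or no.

Sum the exponent of each base dimension across the product:
  M: −[κ]_M − [σ]_M − 2·[J]_M + [ζ]_M + [g]_M = −(0) − (1) − 2·(1) + (1) + (0) = -2
  L: −[κ]_L − [σ]_L − 2·[J]_L + [ζ]_L + [g]_L = −(-1) − (-1) − 2·(2) + (2) + (1) = 1
  T: −[κ]_T − [σ]_T − 2·[J]_T + [ζ]_T + [g]_T = −(0) − (-2) − 2·(0) + (-2) + (-2) = -2
Net dimensions [M⁻² L T⁻²] ≠ [1] — not dimensionless.

no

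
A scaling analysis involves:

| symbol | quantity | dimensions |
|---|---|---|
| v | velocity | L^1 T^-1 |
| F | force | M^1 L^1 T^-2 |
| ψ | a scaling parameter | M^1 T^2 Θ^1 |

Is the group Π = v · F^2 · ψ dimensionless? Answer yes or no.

no

Sum the exponent of each base dimension across the product:
  M: [v]_M + 2·[F]_M + [ψ]_M = (0) + 2·(1) + (1) = 3
  L: [v]_L + 2·[F]_L + [ψ]_L = (1) + 2·(1) + (0) = 3
  T: [v]_T + 2·[F]_T + [ψ]_T = (-1) + 2·(-2) + (2) = -3
  Θ: [v]_Θ + 2·[F]_Θ + [ψ]_Θ = (0) + 2·(0) + (1) = 1
Net dimensions [M³ L³ T⁻³ Θ] ≠ [1] — not dimensionless.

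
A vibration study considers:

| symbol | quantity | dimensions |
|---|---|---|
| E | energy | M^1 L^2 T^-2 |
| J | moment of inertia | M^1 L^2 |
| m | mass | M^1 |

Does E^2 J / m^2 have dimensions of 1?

no

Sum the exponent of each base dimension across the product:
  M: 2·[E]_M + [J]_M − 2·[m]_M = 2·(1) + (1) − 2·(1) = 1
  L: 2·[E]_L + [J]_L − 2·[m]_L = 2·(2) + (2) − 2·(0) = 6
  T: 2·[E]_T + [J]_T − 2·[m]_T = 2·(-2) + (0) − 2·(0) = -4
Net dimensions [M L⁶ T⁻⁴] ≠ [1] — not dimensionless.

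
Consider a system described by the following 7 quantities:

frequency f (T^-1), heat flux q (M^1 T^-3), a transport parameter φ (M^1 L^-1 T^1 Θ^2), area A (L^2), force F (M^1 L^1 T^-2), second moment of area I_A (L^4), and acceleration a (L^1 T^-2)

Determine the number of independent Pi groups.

There are 7 variables and 4 base dimensions (M, L, T, Θ).
The dimension matrix has rank 4.
Independent dimensionless groups: 7 − 4 = 3.

3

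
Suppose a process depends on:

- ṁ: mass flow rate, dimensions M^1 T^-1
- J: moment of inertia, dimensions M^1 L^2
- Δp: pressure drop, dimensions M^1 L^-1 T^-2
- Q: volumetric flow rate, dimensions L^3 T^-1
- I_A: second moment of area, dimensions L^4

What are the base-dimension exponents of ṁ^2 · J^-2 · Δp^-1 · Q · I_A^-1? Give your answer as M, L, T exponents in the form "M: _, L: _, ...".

M: -1, L: -4, T: -1

Collect each base-dimension exponent across the product:
  M: 2·(1) − 2·(1) − (1) + (0) − (0) = -1
  L: 2·(0) − 2·(2) − (-1) + (3) − (4) = -4
  T: 2·(-1) − 2·(0) − (-2) + (-1) − (0) = -1
So the dimensions are [M⁻¹ L⁻⁴ T⁻¹].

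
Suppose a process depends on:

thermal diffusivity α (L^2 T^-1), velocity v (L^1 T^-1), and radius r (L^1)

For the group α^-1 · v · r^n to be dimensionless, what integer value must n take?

Balance the L exponent: (1)·n from r, plus −(2) + (1) = -1 from the rest, must sum to zero.
n − 1 = 0, so n = 1.

1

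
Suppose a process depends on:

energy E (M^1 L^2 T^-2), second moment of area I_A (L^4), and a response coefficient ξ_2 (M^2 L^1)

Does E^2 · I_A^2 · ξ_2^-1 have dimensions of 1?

no

Sum the exponent of each base dimension across the product:
  M: 2·[E]_M + 2·[I_A]_M − [ξ_2]_M = 2·(1) + 2·(0) − (2) = 0
  L: 2·[E]_L + 2·[I_A]_L − [ξ_2]_L = 2·(2) + 2·(4) − (1) = 11
  T: 2·[E]_T + 2·[I_A]_T − [ξ_2]_T = 2·(-2) + 2·(0) − (0) = -4
Net dimensions [L¹¹ T⁻⁴] ≠ [1] — not dimensionless.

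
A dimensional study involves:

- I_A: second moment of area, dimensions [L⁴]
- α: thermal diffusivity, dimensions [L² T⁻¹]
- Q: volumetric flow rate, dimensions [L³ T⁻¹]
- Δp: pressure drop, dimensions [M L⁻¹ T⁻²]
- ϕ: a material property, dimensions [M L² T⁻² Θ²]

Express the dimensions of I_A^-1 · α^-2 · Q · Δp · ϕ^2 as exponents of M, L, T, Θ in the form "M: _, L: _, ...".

Collect each base-dimension exponent across the product:
  M: −(0) − 2·(0) + (0) + (1) + 2·(1) = 3
  L: −(4) − 2·(2) + (3) + (-1) + 2·(2) = -2
  T: −(0) − 2·(-1) + (-1) + (-2) + 2·(-2) = -5
  Θ: −(0) − 2·(0) + (0) + (0) + 2·(2) = 4
So the dimensions are [M³ L⁻² T⁻⁵ Θ⁴].

M: 3, L: -2, T: -5, Θ: 4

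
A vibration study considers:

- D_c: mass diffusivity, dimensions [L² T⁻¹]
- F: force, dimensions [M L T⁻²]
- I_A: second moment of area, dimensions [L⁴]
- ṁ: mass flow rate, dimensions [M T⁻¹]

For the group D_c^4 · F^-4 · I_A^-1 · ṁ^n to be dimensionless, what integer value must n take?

4

Balance the M exponent: (1)·n from ṁ, plus 4·(0) − 4·(1) − (0) = -4 from the rest, must sum to zero.
n − 4 = 0, so n = 4.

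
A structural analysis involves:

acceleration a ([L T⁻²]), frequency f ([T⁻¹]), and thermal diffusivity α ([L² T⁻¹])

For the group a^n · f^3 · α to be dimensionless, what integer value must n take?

Balance the L exponent: (1)·n from a, plus 3·(0) + (2) = 2 from the rest, must sum to zero.
n + 2 = 0, so n = -2.

-2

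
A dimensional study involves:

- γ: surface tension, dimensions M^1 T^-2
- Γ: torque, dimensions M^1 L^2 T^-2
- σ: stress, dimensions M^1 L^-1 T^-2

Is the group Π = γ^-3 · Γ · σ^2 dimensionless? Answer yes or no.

yes

Sum the exponent of each base dimension across the product:
  M: −3·[γ]_M + [Γ]_M + 2·[σ]_M = −3·(1) + (1) + 2·(1) = 0
  L: −3·[γ]_L + [Γ]_L + 2·[σ]_L = −3·(0) + (2) + 2·(-1) = 0
  T: −3·[γ]_T + [Γ]_T + 2·[σ]_T = −3·(-2) + (-2) + 2·(-2) = 0
  Θ: −3·[γ]_Θ + [Γ]_Θ + 2·[σ]_Θ = −3·(0) + (0) + 2·(0) = 0
All base exponents vanish — dimensionless.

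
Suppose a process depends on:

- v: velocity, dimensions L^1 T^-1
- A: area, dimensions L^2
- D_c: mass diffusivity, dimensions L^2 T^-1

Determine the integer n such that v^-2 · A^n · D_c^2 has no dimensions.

-1

Balance the L exponent: (2)·n from A, plus −2·(1) + 2·(2) = 2 from the rest, must sum to zero.
2n + 2 = 0, so n = -1.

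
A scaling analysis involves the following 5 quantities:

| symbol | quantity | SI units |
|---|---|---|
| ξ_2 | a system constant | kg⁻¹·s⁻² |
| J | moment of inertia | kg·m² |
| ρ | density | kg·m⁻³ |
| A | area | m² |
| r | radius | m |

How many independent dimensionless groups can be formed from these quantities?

There are 5 variables and 3 base dimensions (M, L, T).
The dimension matrix has rank 3.
Independent dimensionless groups: 5 − 3 = 2.

2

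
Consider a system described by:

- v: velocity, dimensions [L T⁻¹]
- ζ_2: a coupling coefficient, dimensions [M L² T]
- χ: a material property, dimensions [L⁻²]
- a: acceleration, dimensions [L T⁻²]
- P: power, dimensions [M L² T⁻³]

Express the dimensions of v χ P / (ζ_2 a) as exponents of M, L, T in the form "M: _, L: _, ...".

M: 0, L: -2, T: -3

Collect each base-dimension exponent across the product:
  M: (0) − (1) + (0) − (0) + (1) = 0
  L: (1) − (2) + (-2) − (1) + (2) = -2
  T: (-1) − (1) + (0) − (-2) + (-3) = -3
So the dimensions are [L⁻² T⁻³].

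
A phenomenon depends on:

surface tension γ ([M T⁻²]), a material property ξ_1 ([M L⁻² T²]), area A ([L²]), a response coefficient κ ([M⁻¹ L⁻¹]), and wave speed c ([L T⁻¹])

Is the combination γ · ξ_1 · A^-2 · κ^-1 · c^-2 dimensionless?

no

Sum the exponent of each base dimension across the product:
  M: [γ]_M + [ξ_1]_M − 2·[A]_M − [κ]_M − 2·[c]_M = (1) + (1) − 2·(0) − (-1) − 2·(0) = 3
  L: [γ]_L + [ξ_1]_L − 2·[A]_L − [κ]_L − 2·[c]_L = (0) + (-2) − 2·(2) − (-1) − 2·(1) = -7
  T: [γ]_T + [ξ_1]_T − 2·[A]_T − [κ]_T − 2·[c]_T = (-2) + (2) − 2·(0) − (0) − 2·(-1) = 2
Net dimensions [M³ L⁻⁷ T²] ≠ [1] — not dimensionless.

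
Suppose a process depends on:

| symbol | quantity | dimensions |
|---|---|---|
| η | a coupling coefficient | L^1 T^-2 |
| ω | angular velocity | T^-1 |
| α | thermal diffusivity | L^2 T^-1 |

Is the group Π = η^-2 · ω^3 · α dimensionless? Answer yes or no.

Sum the exponent of each base dimension across the product:
  L: −2·[η]_L + 3·[ω]_L + [α]_L = −2·(1) + 3·(0) + (2) = 0
  T: −2·[η]_T + 3·[ω]_T + [α]_T = −2·(-2) + 3·(-1) + (-1) = 0
All base exponents vanish — dimensionless.

yes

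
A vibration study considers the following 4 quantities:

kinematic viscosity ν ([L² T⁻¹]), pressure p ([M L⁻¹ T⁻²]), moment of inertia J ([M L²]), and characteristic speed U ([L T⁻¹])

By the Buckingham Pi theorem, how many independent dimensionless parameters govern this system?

There are 4 variables and 3 base dimensions (M, L, T).
The dimension matrix has rank 3.
Independent dimensionless groups: 4 − 3 = 1.

1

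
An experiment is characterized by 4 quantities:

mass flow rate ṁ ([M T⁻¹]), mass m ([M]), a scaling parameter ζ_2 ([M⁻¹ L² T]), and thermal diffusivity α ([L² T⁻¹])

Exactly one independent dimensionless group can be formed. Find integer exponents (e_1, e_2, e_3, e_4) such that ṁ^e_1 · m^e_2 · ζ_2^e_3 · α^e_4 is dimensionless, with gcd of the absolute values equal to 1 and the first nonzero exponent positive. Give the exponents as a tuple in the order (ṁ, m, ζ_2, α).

(2, -1, 1, -1)

M: e_1·(1) + e_2·(1) + e_3·(-1) + e_4·(0) = 0
L: e_1·(0) + e_2·(0) + e_3·(2) + e_4·(2) = 0
T: e_1·(-1) + e_2·(0) + e_3·(1) + e_4·(-1) = 0
Solving this homogeneous linear system for the smallest-integer solution (first nonzero entry positive) gives (2, -1, 1, -1).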